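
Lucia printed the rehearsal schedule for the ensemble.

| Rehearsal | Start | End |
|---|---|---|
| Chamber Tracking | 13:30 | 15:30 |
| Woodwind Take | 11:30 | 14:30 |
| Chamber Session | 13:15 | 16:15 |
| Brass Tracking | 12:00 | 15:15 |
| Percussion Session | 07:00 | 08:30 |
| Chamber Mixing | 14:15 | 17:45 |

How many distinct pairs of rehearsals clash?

Check each pair: they overlap iff neither finishes before the other starts.
Sorted by start: Percussion Session, Woodwind Take, Brass Tracking, Chamber Session, Chamber Tracking, Chamber Mixing.
Woodwind Take starts after Percussion Session ends, so Percussion Session has no further overlaps.
Brass Tracking starts before Woodwind Take ends → Woodwind Take and Brass Tracking overlap.
Chamber Session starts before Woodwind Take ends → Woodwind Take and Chamber Session overlap.
Chamber Tracking starts before Woodwind Take ends → Woodwind Take and Chamber Tracking overlap.
Chamber Mixing starts before Woodwind Take ends → Woodwind Take and Chamber Mixing overlap.
Chamber Session starts before Brass Tracking ends → Brass Tracking and Chamber Session overlap.
Chamber Tracking starts before Brass Tracking ends → Brass Tracking and Chamber Tracking overlap.
Chamber Mixing starts before Brass Tracking ends → Brass Tracking and Chamber Mixing overlap.
Chamber Tracking starts before Chamber Session ends → Chamber Session and Chamber Tracking overlap.
Chamber Mixing starts before Chamber Session ends → Chamber Session and Chamber Mixing overlap.
Chamber Mixing starts before Chamber Tracking ends → Chamber Tracking and Chamber Mixing overlap.
Overlapping pairs: Brass Tracking & Chamber Mixing, Brass Tracking & Chamber Session, Brass Tracking & Chamber Tracking, Brass Tracking & Woodwind Take, Chamber Mixing & Chamber Session, Chamber Mixing & Chamber Tracking, Chamber Mixing & Woodwind Take, Chamber Session & Chamber Tracking, Chamber Session & Woodwind Take, Chamber Tracking & Woodwind Take — 10 in total.

10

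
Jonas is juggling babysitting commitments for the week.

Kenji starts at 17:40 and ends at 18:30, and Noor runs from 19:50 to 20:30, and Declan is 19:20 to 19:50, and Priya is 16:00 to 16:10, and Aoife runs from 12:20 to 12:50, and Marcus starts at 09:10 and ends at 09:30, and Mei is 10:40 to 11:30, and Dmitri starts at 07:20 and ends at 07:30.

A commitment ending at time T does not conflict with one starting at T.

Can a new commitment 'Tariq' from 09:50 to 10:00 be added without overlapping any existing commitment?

Yes — the slot is free

Dmitri: ends 07:30 at or before Tariq starts 09:50 → clear.
Marcus: ends 09:30 at or before Tariq starts 09:50 → clear.
Mei: starts 10:40 at or after Tariq ends 10:00 → clear.
Aoife: starts 12:20 at or after Tariq ends 10:00 → clear.
Priya: starts 16:00 at or after Tariq ends 10:00 → clear.
Kenji: starts 17:40 at or after Tariq ends 10:00 → clear.
Declan: starts 19:20 at or after Tariq ends 10:00 → clear.
Noor: starts 19:50 at or after Tariq ends 10:00 → clear.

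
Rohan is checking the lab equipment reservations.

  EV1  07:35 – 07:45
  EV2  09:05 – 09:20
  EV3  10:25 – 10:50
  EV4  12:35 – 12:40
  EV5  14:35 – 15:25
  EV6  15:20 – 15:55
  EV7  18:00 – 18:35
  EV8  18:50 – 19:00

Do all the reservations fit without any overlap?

Sorted by start: EV1, EV2, EV3, EV4, EV5, EV6, EV7, EV8.
EV2 starts after EV1 ends, so nothing later overlaps EV1 either.
EV3 starts after EV2 ends, so nothing later overlaps EV2 either.
EV4 starts after EV3 ends, so nothing later overlaps EV3 either.
EV5 starts after EV4 ends, so nothing later overlaps EV4 either.
EV6 starts before EV5 ends → EV5 and EV6 overlap.
That's a conflict, so the schedule is not conflict-free.

No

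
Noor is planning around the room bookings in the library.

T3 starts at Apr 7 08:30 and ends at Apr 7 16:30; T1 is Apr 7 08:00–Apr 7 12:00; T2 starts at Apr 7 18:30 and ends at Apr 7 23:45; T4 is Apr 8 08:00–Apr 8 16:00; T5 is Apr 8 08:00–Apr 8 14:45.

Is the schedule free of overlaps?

Sorted by start: T1, T3, T2, T4, T5.
T3 starts before T1 ends → T1 and T3 overlap.
That's a conflict, so the schedule is not conflict-free.

No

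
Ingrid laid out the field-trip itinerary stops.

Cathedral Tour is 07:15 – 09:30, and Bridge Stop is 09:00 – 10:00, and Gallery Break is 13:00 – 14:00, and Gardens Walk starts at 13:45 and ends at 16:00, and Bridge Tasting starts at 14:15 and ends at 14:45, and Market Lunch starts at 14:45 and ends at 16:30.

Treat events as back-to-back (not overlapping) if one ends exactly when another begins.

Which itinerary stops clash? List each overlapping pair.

Check each pair: they overlap iff neither finishes before the other starts.
Sorted by start: Cathedral Tour, Bridge Stop, Gallery Break, Gardens Walk, Bridge Tasting, Market Lunch.
Bridge Stop starts before Cathedral Tour ends → Cathedral Tour and Bridge Stop overlap.
Gallery Break starts after Cathedral Tour ends, so Cathedral Tour has no further overlaps.
Gallery Break starts after Bridge Stop ends, so Bridge Stop has no further overlaps.
Gardens Walk starts before Gallery Break ends → Gallery Break and Gardens Walk overlap.
Bridge Tasting starts after Gallery Break ends, so Gallery Break has no further overlaps.
Bridge Tasting starts before Gardens Walk ends → Gardens Walk and Bridge Tasting overlap.
Market Lunch starts before Gardens Walk ends → Gardens Walk and Market Lunch overlap.
Market Lunch starts exactly when Bridge Tasting ends (back-to-back, no overlap).

Bridge Stop & Cathedral Tour, Bridge Tasting & Gardens Walk, Gallery Break & Gardens Walk, Gardens Walk & Market Lunch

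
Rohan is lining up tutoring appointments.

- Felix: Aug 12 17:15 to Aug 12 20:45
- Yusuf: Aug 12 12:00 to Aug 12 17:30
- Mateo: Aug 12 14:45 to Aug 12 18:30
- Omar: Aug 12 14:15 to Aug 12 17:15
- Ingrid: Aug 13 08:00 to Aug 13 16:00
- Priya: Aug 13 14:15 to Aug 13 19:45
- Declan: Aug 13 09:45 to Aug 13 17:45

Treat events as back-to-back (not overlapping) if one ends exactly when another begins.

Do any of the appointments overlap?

Yes

Check each pair: they overlap iff neither finishes before the other starts.
Sorted by start: Yusuf, Omar, Mateo, Felix, Ingrid, Declan, Priya.
Omar starts before Yusuf ends → Yusuf and Omar overlap.
That's a conflict, so the schedule is not conflict-free.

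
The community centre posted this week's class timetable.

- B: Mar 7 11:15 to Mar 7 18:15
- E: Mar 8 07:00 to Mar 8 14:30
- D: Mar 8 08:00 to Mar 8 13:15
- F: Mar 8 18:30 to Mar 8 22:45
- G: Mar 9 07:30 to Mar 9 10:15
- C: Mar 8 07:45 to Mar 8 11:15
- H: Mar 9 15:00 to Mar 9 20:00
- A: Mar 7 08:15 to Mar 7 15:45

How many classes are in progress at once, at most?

Sweep the timeline, counting +1 at each start and −1 at each end (ends before starts at a tie):
Mar 7 08:15 start A → 1
Mar 7 11:15 start B → 2
Mar 7 15:45 end A → 1
Mar 7 18:15 end B → 0
Mar 8 07:00 start E → 1
Mar 8 07:45 start C → 2
Mar 8 08:00 start D → 3
Mar 8 11:15 end C → 2
Mar 8 13:15 end D → 1
Mar 8 14:30 end E → 0
Mar 8 18:30 start F → 1
Mar 8 22:45 end F → 0
Mar 9 07:30 start G → 1
Mar 9 10:15 end G → 0
Mar 9 15:00 start H → 1
Mar 9 20:00 end H → 0
Peak is 3, at Mar 8 08:00 (C, D, E).

3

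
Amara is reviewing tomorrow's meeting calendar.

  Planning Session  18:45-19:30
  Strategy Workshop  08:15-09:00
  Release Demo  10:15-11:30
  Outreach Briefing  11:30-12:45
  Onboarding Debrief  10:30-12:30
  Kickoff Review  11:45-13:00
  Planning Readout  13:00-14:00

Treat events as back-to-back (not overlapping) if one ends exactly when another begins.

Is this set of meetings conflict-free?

Check each pair: they overlap iff neither finishes before the other starts.
Sorted by start: Strategy Workshop, Release Demo, Onboarding Debrief, Outreach Briefing, Kickoff Review, Planning Readout, Planning Session.
Release Demo starts after Strategy Workshop ends, so nothing later overlaps Strategy Workshop either.
Onboarding Debrief starts before Release Demo ends → Release Demo and Onboarding Debrief overlap.
That's a conflict, so the schedule is not conflict-free.

No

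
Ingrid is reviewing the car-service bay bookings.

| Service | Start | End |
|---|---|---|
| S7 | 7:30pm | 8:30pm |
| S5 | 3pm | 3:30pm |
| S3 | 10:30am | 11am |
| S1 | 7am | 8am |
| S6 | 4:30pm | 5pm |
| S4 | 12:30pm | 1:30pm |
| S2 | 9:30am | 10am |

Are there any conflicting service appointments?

No

Check each pair: they overlap iff neither finishes before the other starts.
Sorted by start: S1, S2, S3, S4, S5, S6, S7.
S2 starts after S1 ends — done with S1.
S3 starts after S2 ends — done with S2.
S4 starts after S3 ends — done with S3.
S5 starts after S4 ends — done with S4.
S6 starts after S5 ends — done with S5.
S7 starts after S6 ends.
Every pair is clear; the schedule has no overlaps.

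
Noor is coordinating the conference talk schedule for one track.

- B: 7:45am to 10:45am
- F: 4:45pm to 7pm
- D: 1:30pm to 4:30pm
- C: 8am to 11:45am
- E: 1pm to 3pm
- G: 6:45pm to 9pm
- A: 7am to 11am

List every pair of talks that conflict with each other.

A & B, A & C, B & C, D & E, F & G

Sorted by start: A, B, C, E, D, F, G.
B starts before A ends → A and B overlap.
C starts before A ends → A and C overlap.
E starts after A ends, so A has no further overlaps.
C starts before B ends → B and C overlap.
E starts after B ends, so B has no further overlaps.
E starts after C ends, so C has no further overlaps.
D starts before E ends → E and D overlap.
F starts after E ends, so E has no further overlaps.
F starts after D ends, so D has no further overlaps.
G starts before F ends → F and G overlap.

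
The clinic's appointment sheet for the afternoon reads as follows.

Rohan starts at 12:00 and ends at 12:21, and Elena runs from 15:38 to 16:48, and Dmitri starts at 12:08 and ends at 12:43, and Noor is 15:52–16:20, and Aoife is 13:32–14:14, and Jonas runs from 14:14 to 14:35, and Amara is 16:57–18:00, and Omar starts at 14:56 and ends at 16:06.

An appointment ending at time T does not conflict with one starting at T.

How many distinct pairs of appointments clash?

4

Check each pair: they overlap iff neither finishes before the other starts.
Sorted by start: Rohan, Dmitri, Aoife, Jonas, Omar, Elena, Noor, Amara.
Dmitri starts before Rohan ends → Rohan and Dmitri overlap.
Aoife starts after Rohan ends, so Rohan has no further overlaps.
Aoife starts after Dmitri ends, so Dmitri has no further overlaps.
Jonas starts exactly when Aoife ends (back-to-back, no overlap), so Aoife has no further overlaps.
Omar starts after Jonas ends, so Jonas has no further overlaps.
Elena starts before Omar ends → Omar and Elena overlap.
Noor starts before Omar ends → Omar and Noor overlap.
Amara starts after Omar ends.
Noor starts before Elena ends → Elena and Noor overlap.
Amara starts after Elena ends.
Amara starts after Noor ends.
Overlapping pairs: Dmitri & Rohan, Elena & Noor, Elena & Omar, Noor & Omar — 4 in total.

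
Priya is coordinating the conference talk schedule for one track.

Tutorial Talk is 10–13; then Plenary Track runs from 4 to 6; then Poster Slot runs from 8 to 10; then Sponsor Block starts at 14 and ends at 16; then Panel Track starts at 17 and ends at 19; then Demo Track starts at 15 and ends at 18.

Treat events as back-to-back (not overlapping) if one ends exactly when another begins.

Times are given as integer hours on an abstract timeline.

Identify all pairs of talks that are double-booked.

Sorted by start: Plenary Track, Poster Slot, Tutorial Talk, Sponsor Block, Demo Track, Panel Track.
Poster Slot starts after Plenary Track ends, so nothing later overlaps Plenary Track either.
Tutorial Talk starts exactly when Poster Slot ends (back-to-back, no overlap), so nothing later overlaps Poster Slot either.
Sponsor Block starts after Tutorial Talk ends, so nothing later overlaps Tutorial Talk either.
Demo Track starts before Sponsor Block ends → Sponsor Block and Demo Track overlap.
Panel Track starts after Sponsor Block ends.
Panel Track starts before Demo Track ends → Demo Track and Panel Track overlap.

Demo Track & Panel Track, Demo Track & Sponsor Block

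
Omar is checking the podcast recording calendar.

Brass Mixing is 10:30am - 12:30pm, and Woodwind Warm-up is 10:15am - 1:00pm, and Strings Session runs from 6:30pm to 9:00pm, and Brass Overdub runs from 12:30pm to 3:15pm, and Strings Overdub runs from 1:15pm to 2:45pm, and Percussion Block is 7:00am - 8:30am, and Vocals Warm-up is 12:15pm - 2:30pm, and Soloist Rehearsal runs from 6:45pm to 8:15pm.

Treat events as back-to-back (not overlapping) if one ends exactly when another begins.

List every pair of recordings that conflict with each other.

Check each pair: they overlap iff neither finishes before the other starts.
Sorted by start: Percussion Block, Woodwind Warm-up, Brass Mixing, Vocals Warm-up, Brass Overdub, Strings Overdub, Strings Session, Soloist Rehearsal.
Woodwind Warm-up starts after Percussion Block ends, so Percussion Block has no further overlaps.
Brass Mixing starts before Woodwind Warm-up ends → Woodwind Warm-up and Brass Mixing overlap.
Vocals Warm-up starts before Woodwind Warm-up ends → Woodwind Warm-up and Vocals Warm-up overlap.
Brass Overdub starts before Woodwind Warm-up ends → Woodwind Warm-up and Brass Overdub overlap.
Strings Overdub starts after Woodwind Warm-up ends, so Woodwind Warm-up has no further overlaps.
Vocals Warm-up starts before Brass Mixing ends → Brass Mixing and Vocals Warm-up overlap.
Brass Overdub starts exactly when Brass Mixing ends (back-to-back, no overlap), so Brass Mixing has no further overlaps.
Brass Overdub starts before Vocals Warm-up ends → Vocals Warm-up and Brass Overdub overlap.
Strings Overdub starts before Vocals Warm-up ends → Vocals Warm-up and Strings Overdub overlap.
Strings Session starts after Vocals Warm-up ends, so Vocals Warm-up has no further overlaps.
Strings Overdub starts before Brass Overdub ends → Brass Overdub and Strings Overdub overlap.
Strings Session starts after Brass Overdub ends, so Brass Overdub has no further overlaps.
Strings Session starts after Strings Overdub ends, so Strings Overdub has no further overlaps.
Soloist Rehearsal starts before Strings Session ends → Strings Session and Soloist Rehearsal overlap.

Brass Mixing & Vocals Warm-up, Brass Mixing & Woodwind Warm-up, Brass Overdub & Strings Overdub, Brass Overdub & Vocals Warm-up, Brass Overdub & Woodwind Warm-up, Soloist Rehearsal & Strings Session, Strings Overdub & Vocals Warm-up, Vocals Warm-up & Woodwind Warm-up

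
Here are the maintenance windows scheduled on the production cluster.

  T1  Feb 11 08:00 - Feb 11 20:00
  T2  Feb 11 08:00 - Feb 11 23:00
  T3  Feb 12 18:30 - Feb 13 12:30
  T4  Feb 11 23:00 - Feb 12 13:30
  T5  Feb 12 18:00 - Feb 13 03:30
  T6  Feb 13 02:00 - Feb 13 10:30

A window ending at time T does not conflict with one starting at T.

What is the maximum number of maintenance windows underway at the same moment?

Sweep the timeline, counting +1 at each start and −1 at each end (ends before starts at a tie):
Feb 11 08:00 start T1 → 1
Feb 11 08:00 start T2 → 2
Feb 11 20:00 end T1 → 1
Feb 11 23:00 end T2 → 0
Feb 11 23:00 start T4 → 1
Feb 12 13:30 end T4 → 0
Feb 12 18:00 start T5 → 1
Feb 12 18:30 start T3 → 2
Feb 13 02:00 start T6 → 3
Feb 13 03:30 end T5 → 2
Feb 13 10:30 end T6 → 1
Feb 13 12:30 end T3 → 0
Peak is 3, at Feb 13 02:00 (T3, T5, T6).

3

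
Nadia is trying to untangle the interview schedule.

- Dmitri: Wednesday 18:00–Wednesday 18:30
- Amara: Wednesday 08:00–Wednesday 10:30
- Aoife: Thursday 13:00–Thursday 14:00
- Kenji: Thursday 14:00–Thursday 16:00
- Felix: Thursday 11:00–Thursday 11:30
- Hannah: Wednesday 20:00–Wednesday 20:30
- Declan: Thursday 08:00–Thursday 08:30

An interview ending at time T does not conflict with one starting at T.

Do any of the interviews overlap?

Two intervals overlap when each starts before the other ends.
Sorted by start: Amara, Dmitri, Hannah, Declan, Felix, Aoife, Kenji.
Dmitri starts after Amara ends, so nothing later overlaps Amara either.
Hannah starts after Dmitri ends, so nothing later overlaps Dmitri either.
Declan starts after Hannah ends, so nothing later overlaps Hannah either.
Felix starts after Declan ends, so nothing later overlaps Declan either.
Aoife starts after Felix ends, so nothing later overlaps Felix either.
Kenji starts exactly when Aoife ends (back-to-back, no overlap).
Every pair is clear; the schedule has no overlaps.

No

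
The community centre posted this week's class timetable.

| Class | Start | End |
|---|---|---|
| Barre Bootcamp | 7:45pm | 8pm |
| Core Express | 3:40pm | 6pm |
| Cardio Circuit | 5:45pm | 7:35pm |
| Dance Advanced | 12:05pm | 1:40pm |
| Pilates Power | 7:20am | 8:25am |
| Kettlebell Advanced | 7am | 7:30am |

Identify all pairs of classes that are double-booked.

Cardio Circuit & Core Express, Kettlebell Advanced & Pilates Power

Two intervals overlap when each starts before the other ends.
Sorted by start: Kettlebell Advanced, Pilates Power, Dance Advanced, Core Express, Cardio Circuit, Barre Bootcamp.
Pilates Power starts before Kettlebell Advanced ends → Kettlebell Advanced and Pilates Power overlap.
Dance Advanced starts after Kettlebell Advanced ends; Kettlebell Advanced is clear from here.
Dance Advanced starts after Pilates Power ends; Pilates Power is clear from here.
Core Express starts after Dance Advanced ends; Dance Advanced is clear from here.
Cardio Circuit starts before Core Express ends → Core Express and Cardio Circuit overlap.
Barre Bootcamp starts after Core Express ends.
Barre Bootcamp starts after Cardio Circuit ends.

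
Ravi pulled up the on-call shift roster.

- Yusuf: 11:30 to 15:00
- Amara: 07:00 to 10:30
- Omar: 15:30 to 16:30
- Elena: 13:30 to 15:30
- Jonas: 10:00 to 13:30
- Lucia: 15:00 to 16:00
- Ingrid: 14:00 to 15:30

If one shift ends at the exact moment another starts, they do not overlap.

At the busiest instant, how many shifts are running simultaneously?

Walk through starts and ends in time order (an end at T is processed before a start at T):
07:00 start Amara → 1
10:00 start Jonas → 2
10:30 end Amara → 1
11:30 start Yusuf → 2
13:30 end Jonas → 1
13:30 start Elena → 2
14:00 start Ingrid → 3
15:00 end Yusuf → 2
15:00 start Lucia → 3
15:30 end Elena → 2
15:30 end Ingrid → 1
15:30 start Omar → 2
16:00 end Lucia → 1
16:30 end Omar → 0
Peak is 3, at 14:00 (Elena, Ingrid, Yusuf).

3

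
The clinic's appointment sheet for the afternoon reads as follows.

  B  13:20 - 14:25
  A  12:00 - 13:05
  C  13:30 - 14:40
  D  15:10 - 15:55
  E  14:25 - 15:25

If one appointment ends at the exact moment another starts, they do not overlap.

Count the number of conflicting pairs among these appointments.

3

Sorted by start: A, B, C, E, D.
B starts after A ends, so nothing later overlaps A either.
C starts before B ends → B and C overlap.
E starts exactly when B ends (back-to-back, no overlap), so nothing later overlaps B either.
E starts before C ends → C and E overlap.
D starts after C ends.
D starts before E ends → E and D overlap.
Overlapping pairs: B & C, C & E, D & E — 3 in total.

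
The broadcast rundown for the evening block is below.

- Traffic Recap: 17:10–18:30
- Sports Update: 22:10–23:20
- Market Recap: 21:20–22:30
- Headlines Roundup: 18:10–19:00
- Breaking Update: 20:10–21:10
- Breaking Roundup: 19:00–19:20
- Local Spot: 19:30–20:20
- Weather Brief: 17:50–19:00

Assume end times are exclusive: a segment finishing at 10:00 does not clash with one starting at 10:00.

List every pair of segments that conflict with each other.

Breaking Update & Local Spot, Headlines Roundup & Traffic Recap, Headlines Roundup & Weather Brief, Market Recap & Sports Update, Traffic Recap & Weather Brief

Check each pair: they overlap iff neither finishes before the other starts.
Sorted by start: Traffic Recap, Weather Brief, Headlines Roundup, Breaking Roundup, Local Spot, Breaking Update, Market Recap, Sports Update.
Weather Brief starts before Traffic Recap ends → Traffic Recap and Weather Brief overlap.
Headlines Roundup starts before Traffic Recap ends → Traffic Recap and Headlines Roundup overlap.
Breaking Roundup starts after Traffic Recap ends, so Traffic Recap has no further overlaps.
Headlines Roundup starts before Weather Brief ends → Weather Brief and Headlines Roundup overlap.
Breaking Roundup starts exactly when Weather Brief ends (back-to-back, no overlap), so Weather Brief has no further overlaps.
Breaking Roundup starts exactly when Headlines Roundup ends (back-to-back, no overlap), so Headlines Roundup has no further overlaps.
Local Spot starts after Breaking Roundup ends, so Breaking Roundup has no further overlaps.
Breaking Update starts before Local Spot ends → Local Spot and Breaking Update overlap.
Market Recap starts after Local Spot ends, so Local Spot has no further overlaps.
Market Recap starts after Breaking Update ends, so Breaking Update has no further overlaps.
Sports Update starts before Market Recap ends → Market Recap and Sports Update overlap.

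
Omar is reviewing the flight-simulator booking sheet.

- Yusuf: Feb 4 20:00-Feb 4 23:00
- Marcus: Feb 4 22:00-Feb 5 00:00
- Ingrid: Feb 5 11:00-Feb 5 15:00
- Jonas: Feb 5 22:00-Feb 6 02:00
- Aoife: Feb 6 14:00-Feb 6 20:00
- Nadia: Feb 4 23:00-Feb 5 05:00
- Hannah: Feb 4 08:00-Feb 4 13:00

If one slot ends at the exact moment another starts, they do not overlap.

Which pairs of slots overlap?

Sorted by start: Hannah, Yusuf, Marcus, Nadia, Ingrid, Jonas, Aoife.
Yusuf starts after Hannah ends — done with Hannah.
Marcus starts before Yusuf ends → Yusuf and Marcus overlap.
Nadia starts exactly when Yusuf ends (back-to-back, no overlap) — done with Yusuf.
Nadia starts before Marcus ends → Marcus and Nadia overlap.
Ingrid starts after Marcus ends — done with Marcus.
Ingrid starts after Nadia ends — done with Nadia.
Jonas starts after Ingrid ends — done with Ingrid.
Aoife starts after Jonas ends.

Marcus & Nadia, Marcus & Yusuf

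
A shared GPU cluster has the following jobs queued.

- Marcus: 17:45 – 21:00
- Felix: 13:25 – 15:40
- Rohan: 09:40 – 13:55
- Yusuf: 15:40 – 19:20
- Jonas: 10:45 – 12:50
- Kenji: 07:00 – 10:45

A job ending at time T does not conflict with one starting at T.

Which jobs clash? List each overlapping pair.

Felix & Rohan, Jonas & Rohan, Kenji & Rohan, Marcus & Yusuf

Sorted by start: Kenji, Rohan, Jonas, Felix, Yusuf, Marcus.
Rohan starts before Kenji ends → Kenji and Rohan overlap.
Jonas starts exactly when Kenji ends (back-to-back, no overlap), so Kenji has no further overlaps.
Jonas starts before Rohan ends → Rohan and Jonas overlap.
Felix starts before Rohan ends → Rohan and Felix overlap.
Yusuf starts after Rohan ends, so Rohan has no further overlaps.
Felix starts after Jonas ends, so Jonas has no further overlaps.
Yusuf starts exactly when Felix ends (back-to-back, no overlap), so Felix has no further overlaps.
Marcus starts before Yusuf ends → Yusuf and Marcus overlap.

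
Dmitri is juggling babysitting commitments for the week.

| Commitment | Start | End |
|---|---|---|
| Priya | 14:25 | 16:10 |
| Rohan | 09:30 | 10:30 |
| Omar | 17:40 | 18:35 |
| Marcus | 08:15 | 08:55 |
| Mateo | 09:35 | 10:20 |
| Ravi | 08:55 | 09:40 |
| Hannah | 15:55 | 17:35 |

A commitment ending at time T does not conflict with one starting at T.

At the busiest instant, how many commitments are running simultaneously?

Sort all start/end points and keep a running count:
08:15 start Marcus → 1
08:55 end Marcus → 0
08:55 start Ravi → 1
09:30 start Rohan → 2
09:35 start Mateo → 3
09:40 end Ravi → 2
10:20 end Mateo → 1
10:30 end Rohan → 0
14:25 start Priya → 1
15:55 start Hannah → 2
16:10 end Priya → 1
17:35 end Hannah → 0
17:40 start Omar → 1
18:35 end Omar → 0
Peak is 3, at 09:35 (Mateo, Ravi, Rohan).

3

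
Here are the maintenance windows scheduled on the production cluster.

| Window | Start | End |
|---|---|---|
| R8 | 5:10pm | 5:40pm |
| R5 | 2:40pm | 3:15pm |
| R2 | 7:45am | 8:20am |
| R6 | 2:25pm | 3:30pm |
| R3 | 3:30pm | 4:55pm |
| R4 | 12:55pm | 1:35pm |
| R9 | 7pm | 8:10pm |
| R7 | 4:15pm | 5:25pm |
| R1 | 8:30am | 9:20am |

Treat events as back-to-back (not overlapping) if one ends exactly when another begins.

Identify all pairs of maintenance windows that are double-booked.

Sorted by start: R2, R1, R4, R6, R5, R3, R7, R8, R9.
R1 starts after R2 ends, so nothing later overlaps R2 either.
R4 starts after R1 ends, so nothing later overlaps R1 either.
R6 starts after R4 ends, so nothing later overlaps R4 either.
R5 starts before R6 ends → R6 and R5 overlap.
R3 starts exactly when R6 ends (back-to-back, no overlap), so nothing later overlaps R6 either.
R3 starts after R5 ends, so nothing later overlaps R5 either.
R7 starts before R3 ends → R3 and R7 overlap.
R8 starts after R3 ends, so nothing later overlaps R3 either.
R8 starts before R7 ends → R7 and R8 overlap.
R9 starts after R7 ends.
R9 starts after R8 ends.

R3 & R7, R5 & R6, R7 & R8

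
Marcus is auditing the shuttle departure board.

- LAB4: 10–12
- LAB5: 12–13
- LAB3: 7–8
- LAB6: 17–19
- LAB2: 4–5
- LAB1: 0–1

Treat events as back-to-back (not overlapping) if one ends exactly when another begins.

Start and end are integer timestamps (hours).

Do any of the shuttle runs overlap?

Check each pair: they overlap iff neither finishes before the other starts.
Sorted by start: LAB1, LAB2, LAB3, LAB4, LAB5, LAB6.
LAB2 starts after LAB1 ends — done with LAB1.
LAB3 starts after LAB2 ends — done with LAB2.
LAB4 starts after LAB3 ends — done with LAB3.
LAB5 starts exactly when LAB4 ends (back-to-back, no overlap) — done with LAB4.
LAB6 starts after LAB5 ends.
Every pair is clear; the schedule has no overlaps.

No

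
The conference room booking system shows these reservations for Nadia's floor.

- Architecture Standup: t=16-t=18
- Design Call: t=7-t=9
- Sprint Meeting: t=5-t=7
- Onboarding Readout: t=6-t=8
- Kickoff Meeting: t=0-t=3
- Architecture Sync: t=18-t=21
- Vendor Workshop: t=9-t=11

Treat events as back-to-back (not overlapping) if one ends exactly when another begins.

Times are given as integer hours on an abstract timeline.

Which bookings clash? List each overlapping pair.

Design Call & Onboarding Readout, Onboarding Readout & Sprint Meeting

Sorted by start: Kickoff Meeting, Sprint Meeting, Onboarding Readout, Design Call, Vendor Workshop, Architecture Standup, Architecture Sync.
Sprint Meeting starts after Kickoff Meeting ends; Kickoff Meeting is clear from here.
Onboarding Readout starts before Sprint Meeting ends → Sprint Meeting and Onboarding Readout overlap.
Design Call starts exactly when Sprint Meeting ends (back-to-back, no overlap); Sprint Meeting is clear from here.
Design Call starts before Onboarding Readout ends → Onboarding Readout and Design Call overlap.
Vendor Workshop starts after Onboarding Readout ends; Onboarding Readout is clear from here.
Vendor Workshop starts exactly when Design Call ends (back-to-back, no overlap); Design Call is clear from here.
Architecture Standup starts after Vendor Workshop ends; Vendor Workshop is clear from here.
Architecture Sync starts exactly when Architecture Standup ends (back-to-back, no overlap).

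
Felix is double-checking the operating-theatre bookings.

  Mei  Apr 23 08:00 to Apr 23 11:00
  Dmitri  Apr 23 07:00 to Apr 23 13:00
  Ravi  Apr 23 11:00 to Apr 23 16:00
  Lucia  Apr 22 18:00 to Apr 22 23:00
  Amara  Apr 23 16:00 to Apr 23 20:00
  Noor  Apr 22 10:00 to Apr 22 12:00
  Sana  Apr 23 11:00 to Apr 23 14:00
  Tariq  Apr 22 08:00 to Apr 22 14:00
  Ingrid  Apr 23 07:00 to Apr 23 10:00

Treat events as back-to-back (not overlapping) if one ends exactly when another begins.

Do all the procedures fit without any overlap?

No

Sorted by start: Tariq, Noor, Lucia, Ingrid, Dmitri, Mei, Sana, Ravi, Amara.
Noor starts before Tariq ends → Tariq and Noor overlap.
That's a conflict, so the schedule is not conflict-free.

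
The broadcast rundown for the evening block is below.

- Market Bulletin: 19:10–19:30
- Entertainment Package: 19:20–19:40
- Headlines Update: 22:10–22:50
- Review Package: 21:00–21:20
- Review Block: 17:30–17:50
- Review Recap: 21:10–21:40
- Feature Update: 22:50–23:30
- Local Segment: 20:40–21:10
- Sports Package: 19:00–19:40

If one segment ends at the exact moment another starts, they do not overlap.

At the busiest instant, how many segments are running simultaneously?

Sweep the timeline, counting +1 at each start and −1 at each end (ends before starts at a tie):
17:30 start Review Block → 1
17:50 end Review Block → 0
19:00 start Sports Package → 1
19:10 start Market Bulletin → 2
19:20 start Entertainment Package → 3
19:30 end Market Bulletin → 2
19:40 end Entertainment Package → 1
19:40 end Sports Package → 0
20:40 start Local Segment → 1
21:00 start Review Package → 2
21:10 end Local Segment → 1
21:10 start Review Recap → 2
21:20 end Review Package → 1
21:40 end Review Recap → 0
22:10 start Headlines Update → 1
22:50 end Headlines Update → 0
22:50 start Feature Update → 1
23:30 end Feature Update → 0
Peak is 3, at 19:20 (Entertainment Package, Market Bulletin, Sports Package).

3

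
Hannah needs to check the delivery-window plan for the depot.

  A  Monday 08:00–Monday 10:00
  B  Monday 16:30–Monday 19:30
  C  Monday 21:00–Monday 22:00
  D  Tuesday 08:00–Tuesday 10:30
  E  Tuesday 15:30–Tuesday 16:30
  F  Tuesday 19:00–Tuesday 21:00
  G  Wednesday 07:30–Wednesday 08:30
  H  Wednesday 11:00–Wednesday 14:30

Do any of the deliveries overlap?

No

Sorted by start: A, B, C, D, E, F, G, H.
B starts after A ends; A is clear from here.
C starts after B ends; B is clear from here.
D starts after C ends; C is clear from here.
E starts after D ends; D is clear from here.
F starts after E ends; E is clear from here.
G starts after F ends; F is clear from here.
H starts after G ends.
Every pair is clear; the schedule has no overlaps.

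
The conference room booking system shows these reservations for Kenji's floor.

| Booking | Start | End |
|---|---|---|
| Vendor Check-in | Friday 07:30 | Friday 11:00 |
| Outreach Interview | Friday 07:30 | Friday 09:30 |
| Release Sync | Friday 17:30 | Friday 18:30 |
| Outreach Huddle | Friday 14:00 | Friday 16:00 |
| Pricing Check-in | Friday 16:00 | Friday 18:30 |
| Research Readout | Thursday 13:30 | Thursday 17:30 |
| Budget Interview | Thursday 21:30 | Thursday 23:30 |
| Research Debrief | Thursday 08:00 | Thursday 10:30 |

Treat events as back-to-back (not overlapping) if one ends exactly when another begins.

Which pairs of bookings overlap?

Sorted by start: Research Debrief, Research Readout, Budget Interview, Outreach Interview, Vendor Check-in, Outreach Huddle, Pricing Check-in, Release Sync.
Research Readout starts after Research Debrief ends, so nothing later overlaps Research Debrief either.
Budget Interview starts after Research Readout ends, so nothing later overlaps Research Readout either.
Outreach Interview starts after Budget Interview ends, so nothing later overlaps Budget Interview either.
Vendor Check-in starts before Outreach Interview ends → Outreach Interview and Vendor Check-in overlap.
Outreach Huddle starts after Outreach Interview ends, so nothing later overlaps Outreach Interview either.
Outreach Huddle starts after Vendor Check-in ends, so nothing later overlaps Vendor Check-in either.
Pricing Check-in starts exactly when Outreach Huddle ends (back-to-back, no overlap), so nothing later overlaps Outreach Huddle either.
Release Sync starts before Pricing Check-in ends → Pricing Check-in and Release Sync overlap.

Outreach Interview & Vendor Check-in, Pricing Check-in & Release Sync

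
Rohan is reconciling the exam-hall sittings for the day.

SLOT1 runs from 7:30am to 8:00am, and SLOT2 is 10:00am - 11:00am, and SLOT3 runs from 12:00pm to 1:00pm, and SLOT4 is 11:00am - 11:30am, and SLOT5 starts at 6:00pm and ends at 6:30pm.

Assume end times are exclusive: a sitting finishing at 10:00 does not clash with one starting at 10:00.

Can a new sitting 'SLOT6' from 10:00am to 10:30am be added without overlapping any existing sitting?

SLOT1: ends 8:00am at or before SLOT6 starts 10:00am → clear.
SLOT2: starts 10:00am before SLOT6 ends 10:30am, and ends 11:00am after SLOT6 starts 10:00am → overlap.
SLOT4: starts 11:00am at or after SLOT6 ends 10:30am → clear.
SLOT3: starts 12:00pm at or after SLOT6 ends 10:30am → clear.
SLOT5: starts 6:00pm at or after SLOT6 ends 10:30am → clear.
SLOT6 overlaps SLOT2.

No — it overlaps SLOT2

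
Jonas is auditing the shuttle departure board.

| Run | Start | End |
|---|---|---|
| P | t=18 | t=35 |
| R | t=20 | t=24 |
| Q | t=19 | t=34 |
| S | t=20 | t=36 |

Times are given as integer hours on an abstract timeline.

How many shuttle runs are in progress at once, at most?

Sort all start/end points and keep a running count:
t=18 start P → 1
t=19 start Q → 2
t=20 start R → 3
t=20 start S → 4
t=24 end R → 3
t=34 end Q → 2
t=35 end P → 1
t=36 end S → 0
Peak is 4, at t=20 (P, Q, R, S).

4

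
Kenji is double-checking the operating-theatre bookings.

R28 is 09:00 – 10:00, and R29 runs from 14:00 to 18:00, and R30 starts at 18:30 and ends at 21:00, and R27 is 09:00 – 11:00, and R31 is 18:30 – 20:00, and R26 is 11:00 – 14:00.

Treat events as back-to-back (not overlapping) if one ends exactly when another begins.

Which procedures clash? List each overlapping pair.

R27 & R28, R30 & R31

Two intervals overlap when each starts before the other ends.
Sorted by start: R27, R28, R26, R29, R30, R31.
R28 starts before R27 ends → R27 and R28 overlap.
R26 starts exactly when R27 ends (back-to-back, no overlap); R27 is clear from here.
R26 starts after R28 ends; R28 is clear from here.
R29 starts exactly when R26 ends (back-to-back, no overlap); R26 is clear from here.
R30 starts after R29 ends; R29 is clear from here.
R31 starts before R30 ends → R30 and R31 overlap.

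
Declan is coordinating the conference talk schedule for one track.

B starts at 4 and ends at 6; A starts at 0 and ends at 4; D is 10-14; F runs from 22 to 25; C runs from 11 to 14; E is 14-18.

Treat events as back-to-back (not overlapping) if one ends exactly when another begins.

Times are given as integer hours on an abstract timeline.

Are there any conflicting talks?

Yes

Two intervals overlap when each starts before the other ends.
Sorted by start: A, B, D, C, E, F.
B starts exactly when A ends (back-to-back, no overlap), so A has no further overlaps.
D starts after B ends, so B has no further overlaps.
C starts before D ends → D and C overlap.
That's a conflict, so the schedule is not conflict-free.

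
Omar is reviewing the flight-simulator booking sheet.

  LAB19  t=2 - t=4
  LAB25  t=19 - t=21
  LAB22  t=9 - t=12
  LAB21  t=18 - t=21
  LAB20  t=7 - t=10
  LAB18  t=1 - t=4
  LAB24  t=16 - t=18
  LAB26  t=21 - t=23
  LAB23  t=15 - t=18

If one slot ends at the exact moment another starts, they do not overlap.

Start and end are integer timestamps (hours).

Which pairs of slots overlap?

Sorted by start: LAB18, LAB19, LAB20, LAB22, LAB23, LAB24, LAB21, LAB25, LAB26.
LAB19 starts before LAB18 ends → LAB18 and LAB19 overlap.
LAB20 starts after LAB18 ends — done with LAB18.
LAB20 starts after LAB19 ends — done with LAB19.
LAB22 starts before LAB20 ends → LAB20 and LAB22 overlap.
LAB23 starts after LAB20 ends — done with LAB20.
LAB23 starts after LAB22 ends — done with LAB22.
LAB24 starts before LAB23 ends → LAB23 and LAB24 overlap.
LAB21 starts exactly when LAB23 ends (back-to-back, no overlap) — done with LAB23.
LAB21 starts exactly when LAB24 ends (back-to-back, no overlap) — done with LAB24.
LAB25 starts before LAB21 ends → LAB21 and LAB25 overlap.
LAB26 starts exactly when LAB21 ends (back-to-back, no overlap).
LAB26 starts exactly when LAB25 ends (back-to-back, no overlap).

LAB18 & LAB19, LAB20 & LAB22, LAB21 & LAB25, LAB23 & LAB24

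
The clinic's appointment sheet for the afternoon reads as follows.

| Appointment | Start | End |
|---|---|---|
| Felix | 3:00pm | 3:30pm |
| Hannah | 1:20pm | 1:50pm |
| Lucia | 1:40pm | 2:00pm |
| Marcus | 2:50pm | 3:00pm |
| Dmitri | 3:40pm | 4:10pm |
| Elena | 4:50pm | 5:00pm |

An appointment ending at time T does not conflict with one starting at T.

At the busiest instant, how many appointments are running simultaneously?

2

Sort all start/end points and keep a running count:
1:20pm start Hannah → 1
1:40pm start Lucia → 2
1:50pm end Hannah → 1
2:00pm end Lucia → 0
2:50pm start Marcus → 1
3:00pm end Marcus → 0
3:00pm start Felix → 1
3:30pm end Felix → 0
3:40pm start Dmitri → 1
4:10pm end Dmitri → 0
4:50pm start Elena → 1
5:00pm end Elena → 0
Peak is 2, at 1:40pm (Hannah, Lucia).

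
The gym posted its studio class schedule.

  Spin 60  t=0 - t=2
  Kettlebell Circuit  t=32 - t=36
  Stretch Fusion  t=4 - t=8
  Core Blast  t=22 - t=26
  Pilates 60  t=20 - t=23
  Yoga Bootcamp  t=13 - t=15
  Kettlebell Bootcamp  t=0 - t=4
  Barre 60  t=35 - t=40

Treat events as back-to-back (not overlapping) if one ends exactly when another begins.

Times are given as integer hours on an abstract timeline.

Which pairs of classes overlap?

Barre 60 & Kettlebell Circuit, Core Blast & Pilates 60, Kettlebell Bootcamp & Spin 60

Sorted by start: Spin 60, Kettlebell Bootcamp, Stretch Fusion, Yoga Bootcamp, Pilates 60, Core Blast, Kettlebell Circuit, Barre 60.
Kettlebell Bootcamp starts before Spin 60 ends → Spin 60 and Kettlebell Bootcamp overlap.
Stretch Fusion starts after Spin 60 ends — done with Spin 60.
Stretch Fusion starts exactly when Kettlebell Bootcamp ends (back-to-back, no overlap) — done with Kettlebell Bootcamp.
Yoga Bootcamp starts after Stretch Fusion ends — done with Stretch Fusion.
Pilates 60 starts after Yoga Bootcamp ends — done with Yoga Bootcamp.
Core Blast starts before Pilates 60 ends → Pilates 60 and Core Blast overlap.
Kettlebell Circuit starts after Pilates 60 ends — done with Pilates 60.
Kettlebell Circuit starts after Core Blast ends — done with Core Blast.
Barre 60 starts before Kettlebell Circuit ends → Kettlebell Circuit and Barre 60 overlap.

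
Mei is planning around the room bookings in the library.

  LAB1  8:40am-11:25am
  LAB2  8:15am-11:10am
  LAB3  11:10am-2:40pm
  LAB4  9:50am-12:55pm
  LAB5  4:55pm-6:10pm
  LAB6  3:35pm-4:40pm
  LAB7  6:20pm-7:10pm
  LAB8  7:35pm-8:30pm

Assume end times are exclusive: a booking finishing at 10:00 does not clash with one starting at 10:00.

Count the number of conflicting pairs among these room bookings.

Two intervals overlap when each starts before the other ends.
Sorted by start: LAB2, LAB1, LAB4, LAB3, LAB6, LAB5, LAB7, LAB8.
LAB1 starts before LAB2 ends → LAB2 and LAB1 overlap.
LAB4 starts before LAB2 ends → LAB2 and LAB4 overlap.
LAB3 starts exactly when LAB2 ends (back-to-back, no overlap); LAB2 is clear from here.
LAB4 starts before LAB1 ends → LAB1 and LAB4 overlap.
LAB3 starts before LAB1 ends → LAB1 and LAB3 overlap.
LAB6 starts after LAB1 ends; LAB1 is clear from here.
LAB3 starts before LAB4 ends → LAB4 and LAB3 overlap.
LAB6 starts after LAB4 ends; LAB4 is clear from here.
LAB6 starts after LAB3 ends; LAB3 is clear from here.
LAB5 starts after LAB6 ends; LAB6 is clear from here.
LAB7 starts after LAB5 ends; LAB5 is clear from here.
LAB8 starts after LAB7 ends.
Overlapping pairs: LAB1 & LAB2, LAB1 & LAB3, LAB1 & LAB4, LAB2 & LAB4, LAB3 & LAB4 — 5 in total.

5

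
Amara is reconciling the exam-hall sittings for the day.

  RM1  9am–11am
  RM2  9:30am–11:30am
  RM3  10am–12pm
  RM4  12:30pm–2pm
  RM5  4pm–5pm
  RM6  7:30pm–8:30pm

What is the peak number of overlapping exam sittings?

Sort all start/end points and keep a running count:
9am start RM1 → 1
9:30am start RM2 → 2
10am start RM3 → 3
11am end RM1 → 2
11:30am end RM2 → 1
12pm end RM3 → 0
12:30pm start RM4 → 1
2pm end RM4 → 0
4pm start RM5 → 1
5pm end RM5 → 0
7:30pm start RM6 → 1
8:30pm end RM6 → 0
Peak is 3, at 10am (RM1, RM2, RM3).

3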